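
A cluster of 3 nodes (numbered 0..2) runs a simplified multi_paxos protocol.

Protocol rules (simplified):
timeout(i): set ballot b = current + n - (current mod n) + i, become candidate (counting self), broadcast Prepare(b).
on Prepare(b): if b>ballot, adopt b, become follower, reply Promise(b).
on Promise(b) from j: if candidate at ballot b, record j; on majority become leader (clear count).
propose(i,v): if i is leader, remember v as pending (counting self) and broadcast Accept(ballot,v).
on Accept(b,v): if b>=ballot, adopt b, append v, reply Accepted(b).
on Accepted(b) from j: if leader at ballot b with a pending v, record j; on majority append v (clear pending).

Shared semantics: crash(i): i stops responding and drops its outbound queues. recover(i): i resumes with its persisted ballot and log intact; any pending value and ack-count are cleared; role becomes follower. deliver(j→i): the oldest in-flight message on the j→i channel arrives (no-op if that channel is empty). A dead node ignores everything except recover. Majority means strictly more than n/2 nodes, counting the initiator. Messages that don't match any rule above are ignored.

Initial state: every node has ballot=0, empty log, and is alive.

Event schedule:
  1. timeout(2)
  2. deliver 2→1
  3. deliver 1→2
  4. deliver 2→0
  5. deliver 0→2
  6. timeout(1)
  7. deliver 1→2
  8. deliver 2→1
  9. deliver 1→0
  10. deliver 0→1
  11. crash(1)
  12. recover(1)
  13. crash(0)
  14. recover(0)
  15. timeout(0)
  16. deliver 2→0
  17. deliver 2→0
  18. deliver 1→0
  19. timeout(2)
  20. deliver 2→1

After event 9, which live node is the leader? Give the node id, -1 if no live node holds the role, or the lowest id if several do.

1. timeout(2):  <2:cand b5 ->
2. deliver 2→1:  <1:foll b5 ->
3. deliver 1→2:  <2:lead b5 ->
4. deliver 2→0:  <0:foll b5 ->
5. deliver 0→2:  nop
6. timeout(1):  <1:cand b7 ->
7. deliver 1→2:  <2:foll b7 ->
8. deliver 2→1:  <1:lead b7 ->
9. deliver 1→0:  <0:foll b7 ->

1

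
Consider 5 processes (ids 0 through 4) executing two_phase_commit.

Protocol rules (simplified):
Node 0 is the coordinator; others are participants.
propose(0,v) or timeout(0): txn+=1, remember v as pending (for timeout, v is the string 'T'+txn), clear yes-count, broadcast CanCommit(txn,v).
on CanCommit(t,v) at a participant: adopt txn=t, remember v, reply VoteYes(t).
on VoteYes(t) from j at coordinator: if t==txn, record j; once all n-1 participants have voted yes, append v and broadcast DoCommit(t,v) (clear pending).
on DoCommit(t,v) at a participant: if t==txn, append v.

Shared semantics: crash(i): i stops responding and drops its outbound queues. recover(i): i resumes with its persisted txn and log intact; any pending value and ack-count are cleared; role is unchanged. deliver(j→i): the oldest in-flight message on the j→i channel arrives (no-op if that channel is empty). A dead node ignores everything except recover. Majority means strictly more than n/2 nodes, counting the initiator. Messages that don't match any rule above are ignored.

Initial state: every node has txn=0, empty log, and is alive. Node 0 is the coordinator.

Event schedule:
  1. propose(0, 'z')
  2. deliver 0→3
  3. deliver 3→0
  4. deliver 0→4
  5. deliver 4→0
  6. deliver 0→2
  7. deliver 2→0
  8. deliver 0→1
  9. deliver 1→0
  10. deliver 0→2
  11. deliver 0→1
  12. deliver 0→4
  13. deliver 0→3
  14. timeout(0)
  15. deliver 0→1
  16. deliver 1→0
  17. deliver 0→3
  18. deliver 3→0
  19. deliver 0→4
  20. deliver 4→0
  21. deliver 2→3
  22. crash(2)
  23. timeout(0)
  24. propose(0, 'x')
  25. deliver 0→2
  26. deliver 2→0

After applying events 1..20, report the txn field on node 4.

1. propose(0,'z'):  <0:coor t1 ->
2. deliver 0→3:  <3:part t1 ->
3. deliver 3→0:  nop
4. deliver 0→4:  <4:part t1 ->
5. deliver 4→0:  nop
6. deliver 0→2:  <2:part t1 ->
7. deliver 2→0:  nop
8. deliver 0→1:  <1:part t1 ->
9. deliver 1→0:  <0:coor t1 z>
10. deliver 0→2:  <2:part t1 z>
11. deliver 0→1:  <1:part t1 z>
12. deliver 0→4:  <4:part t1 z>
13. deliver 0→3:  <3:part t1 z>
14. timeout(0):  <0:coor t2 z>
15. deliver 0→1:  <1:part t2 z>
16. deliver 1→0:  nop
17. deliver 0→3:  <3:part t2 z>
18. deliver 3→0:  nop
19. deliver 0→4:  <4:part t2 z>
20. deliver 4→0:  nop

2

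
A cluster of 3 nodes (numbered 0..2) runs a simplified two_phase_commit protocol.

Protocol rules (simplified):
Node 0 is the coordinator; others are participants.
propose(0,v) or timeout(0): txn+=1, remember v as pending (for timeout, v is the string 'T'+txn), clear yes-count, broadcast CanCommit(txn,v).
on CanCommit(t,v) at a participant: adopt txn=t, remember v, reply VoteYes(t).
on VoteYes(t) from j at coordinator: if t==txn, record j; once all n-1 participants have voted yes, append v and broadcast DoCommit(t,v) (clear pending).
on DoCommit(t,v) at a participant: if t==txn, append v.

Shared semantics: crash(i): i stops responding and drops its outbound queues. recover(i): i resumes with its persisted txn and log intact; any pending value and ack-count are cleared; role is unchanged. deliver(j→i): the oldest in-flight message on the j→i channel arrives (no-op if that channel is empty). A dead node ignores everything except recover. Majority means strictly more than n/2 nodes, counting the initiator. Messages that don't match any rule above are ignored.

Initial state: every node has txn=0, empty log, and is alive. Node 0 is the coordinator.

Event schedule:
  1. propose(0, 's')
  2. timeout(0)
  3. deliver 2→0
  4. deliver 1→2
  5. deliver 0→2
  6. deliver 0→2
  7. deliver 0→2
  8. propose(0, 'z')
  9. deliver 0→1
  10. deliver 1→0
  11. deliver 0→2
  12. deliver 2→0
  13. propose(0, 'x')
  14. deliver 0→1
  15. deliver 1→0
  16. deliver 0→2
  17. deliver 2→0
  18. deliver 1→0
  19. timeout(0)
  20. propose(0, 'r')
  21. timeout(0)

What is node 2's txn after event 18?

4

step 1 propose(0,'s'): 0={coor,t=1,log=-}
step 2 timeout(0): 0={coor,t=2,log=-}
step 3 deliver 2→0: —
step 4 deliver 1→2: —
step 5 deliver 0→2: 2={part,t=1,log=-}
step 6 deliver 0→2: 2={part,t=2,log=-}
step 7 deliver 0→2: —
step 8 propose(0,'z'): 0={coor,t=3,log=-}
step 9 deliver 0→1: 1={part,t=1,log=-}
step 10 deliver 1→0: —
step 11 deliver 0→2: 2={part,t=3,log=-}
step 12 deliver 2→0: —
step 13 propose(0,'x'): 0={coor,t=4,log=-}
step 14 deliver 0→1: 1={part,t=2,log=-}
step 15 deliver 1→0: —
step 16 deliver 0→2: 2={part,t=4,log=-}
step 17 deliver 2→0: —
step 18 deliver 1→0: —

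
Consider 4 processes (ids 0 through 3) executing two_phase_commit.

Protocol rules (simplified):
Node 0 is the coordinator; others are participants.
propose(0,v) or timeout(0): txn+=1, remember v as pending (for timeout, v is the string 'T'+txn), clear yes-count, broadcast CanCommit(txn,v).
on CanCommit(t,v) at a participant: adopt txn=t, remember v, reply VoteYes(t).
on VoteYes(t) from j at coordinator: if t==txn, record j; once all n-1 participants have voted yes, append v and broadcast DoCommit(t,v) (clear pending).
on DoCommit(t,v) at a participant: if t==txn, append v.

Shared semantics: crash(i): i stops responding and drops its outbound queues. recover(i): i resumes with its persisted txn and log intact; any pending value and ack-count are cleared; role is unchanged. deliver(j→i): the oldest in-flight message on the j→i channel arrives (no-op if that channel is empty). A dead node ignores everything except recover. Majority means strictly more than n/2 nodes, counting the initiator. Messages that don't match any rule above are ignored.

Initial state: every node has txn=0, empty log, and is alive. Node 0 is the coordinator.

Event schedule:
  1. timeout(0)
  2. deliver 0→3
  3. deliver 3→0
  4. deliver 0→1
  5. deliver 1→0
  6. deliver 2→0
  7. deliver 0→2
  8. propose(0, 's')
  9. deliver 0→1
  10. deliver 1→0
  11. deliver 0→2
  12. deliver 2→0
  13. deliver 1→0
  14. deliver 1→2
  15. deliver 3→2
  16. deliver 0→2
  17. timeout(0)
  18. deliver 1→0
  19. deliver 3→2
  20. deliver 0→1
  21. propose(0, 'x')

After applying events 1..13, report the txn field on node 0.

e1 timeout(0): 0[coor,t=1,-]
e2 deliver 0→3: 3[part,t=1,-]
e3 deliver 3→0: ·
e4 deliver 0→1: 1[part,t=1,-]
e5 deliver 1→0: ·
e6 deliver 2→0: ·
e7 deliver 0→2: 2[part,t=1,-]
e8 propose(0,'s'): 0[coor,t=2,-]
e9 deliver 0→1: 1[part,t=2,-]
e10 deliver 1→0: ·
e11 deliver 0→2: 2[part,t=2,-]
e12 deliver 2→0: ·
e13 deliver 1→0: ·

2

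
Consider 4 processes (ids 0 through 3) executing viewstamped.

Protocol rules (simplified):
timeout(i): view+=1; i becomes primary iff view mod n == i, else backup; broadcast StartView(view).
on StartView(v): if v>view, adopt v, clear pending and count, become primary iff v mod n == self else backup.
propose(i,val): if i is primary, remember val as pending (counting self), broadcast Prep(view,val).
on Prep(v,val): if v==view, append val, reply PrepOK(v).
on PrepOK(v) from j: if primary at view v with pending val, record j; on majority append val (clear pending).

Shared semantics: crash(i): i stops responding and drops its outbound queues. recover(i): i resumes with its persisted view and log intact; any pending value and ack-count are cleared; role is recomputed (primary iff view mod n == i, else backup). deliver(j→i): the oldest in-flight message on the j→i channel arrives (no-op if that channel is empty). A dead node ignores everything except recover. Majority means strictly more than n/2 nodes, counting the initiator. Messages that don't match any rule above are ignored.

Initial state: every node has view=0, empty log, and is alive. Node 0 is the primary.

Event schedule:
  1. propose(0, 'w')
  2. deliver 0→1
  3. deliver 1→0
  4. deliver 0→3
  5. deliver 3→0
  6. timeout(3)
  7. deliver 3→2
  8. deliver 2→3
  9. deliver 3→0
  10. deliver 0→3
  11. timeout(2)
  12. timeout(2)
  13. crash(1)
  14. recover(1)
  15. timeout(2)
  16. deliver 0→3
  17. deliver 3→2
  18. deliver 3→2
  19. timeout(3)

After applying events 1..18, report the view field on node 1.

0

step 1 propose(0,'w'): —
step 2 deliver 0→1: 1={back,v=0,log=w}
step 3 deliver 1→0: —
step 4 deliver 0→3: 3={back,v=0,log=w}
step 5 deliver 3→0: 0={prim,v=0,log=w}
step 6 timeout(3): 3={back,v=1,log=w}
step 7 deliver 3→2: 2={back,v=1,log=-}
step 8 deliver 2→3: —
step 9 deliver 3→0: 0={back,v=1,log=w}
step 10 deliver 0→3: —
step 11 timeout(2): 2={prim,v=2,log=-}
step 12 timeout(2): 2={back,v=3,log=-}
step 13 crash(1): 1={✗back,v=0,log=w}
step 14 recover(1): 1={back,v=0,log=w}
step 15 timeout(2): 2={back,v=4,log=-}
step 16 deliver 0→3: —
step 17 deliver 3→2: —
step 18 deliver 3→2: —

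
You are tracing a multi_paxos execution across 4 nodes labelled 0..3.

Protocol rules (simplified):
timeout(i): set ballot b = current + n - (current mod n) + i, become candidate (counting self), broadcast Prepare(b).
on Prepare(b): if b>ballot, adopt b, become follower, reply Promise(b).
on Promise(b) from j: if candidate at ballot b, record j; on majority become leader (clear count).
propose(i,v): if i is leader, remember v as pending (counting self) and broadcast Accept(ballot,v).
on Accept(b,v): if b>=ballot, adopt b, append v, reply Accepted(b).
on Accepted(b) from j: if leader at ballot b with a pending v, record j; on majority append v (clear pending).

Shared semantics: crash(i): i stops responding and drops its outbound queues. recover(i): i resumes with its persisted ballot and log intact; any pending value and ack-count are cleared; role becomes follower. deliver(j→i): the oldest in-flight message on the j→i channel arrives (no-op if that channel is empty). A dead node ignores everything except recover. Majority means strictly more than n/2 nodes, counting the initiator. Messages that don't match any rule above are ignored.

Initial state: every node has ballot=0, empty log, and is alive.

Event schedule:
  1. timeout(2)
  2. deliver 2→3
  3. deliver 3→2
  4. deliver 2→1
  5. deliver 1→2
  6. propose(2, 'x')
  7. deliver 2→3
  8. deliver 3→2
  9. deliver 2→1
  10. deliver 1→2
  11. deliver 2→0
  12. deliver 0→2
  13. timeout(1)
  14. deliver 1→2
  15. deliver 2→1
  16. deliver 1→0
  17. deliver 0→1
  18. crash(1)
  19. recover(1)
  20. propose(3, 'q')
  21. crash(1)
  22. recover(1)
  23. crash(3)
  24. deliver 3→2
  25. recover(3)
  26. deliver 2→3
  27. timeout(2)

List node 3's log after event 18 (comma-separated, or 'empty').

x

e1 timeout(2): 2[cand,b=6,-]
e2 deliver 2→3: 3[foll,b=6,-]
e3 deliver 3→2: ·
e4 deliver 2→1: 1[foll,b=6,-]
e5 deliver 1→2: 2[lead,b=6,-]
e6 propose(2,'x'): ·
e7 deliver 2→3: 3[foll,b=6,x]
e8 deliver 3→2: ·
e9 deliver 2→1: 1[foll,b=6,x]
e10 deliver 1→2: 2[lead,b=6,x]
e11 deliver 2→0: 0[foll,b=6,-]
e12 deliver 0→2: ·
e13 timeout(1): 1[cand,b=9,x]
e14 deliver 1→2: 2[foll,b=9,x]
e15 deliver 2→1: ·
e16 deliver 1→0: 0[foll,b=9,-]
e17 deliver 0→1: 1[lead,b=9,x]
e18 crash(1): 1[✗lead,b=9,x]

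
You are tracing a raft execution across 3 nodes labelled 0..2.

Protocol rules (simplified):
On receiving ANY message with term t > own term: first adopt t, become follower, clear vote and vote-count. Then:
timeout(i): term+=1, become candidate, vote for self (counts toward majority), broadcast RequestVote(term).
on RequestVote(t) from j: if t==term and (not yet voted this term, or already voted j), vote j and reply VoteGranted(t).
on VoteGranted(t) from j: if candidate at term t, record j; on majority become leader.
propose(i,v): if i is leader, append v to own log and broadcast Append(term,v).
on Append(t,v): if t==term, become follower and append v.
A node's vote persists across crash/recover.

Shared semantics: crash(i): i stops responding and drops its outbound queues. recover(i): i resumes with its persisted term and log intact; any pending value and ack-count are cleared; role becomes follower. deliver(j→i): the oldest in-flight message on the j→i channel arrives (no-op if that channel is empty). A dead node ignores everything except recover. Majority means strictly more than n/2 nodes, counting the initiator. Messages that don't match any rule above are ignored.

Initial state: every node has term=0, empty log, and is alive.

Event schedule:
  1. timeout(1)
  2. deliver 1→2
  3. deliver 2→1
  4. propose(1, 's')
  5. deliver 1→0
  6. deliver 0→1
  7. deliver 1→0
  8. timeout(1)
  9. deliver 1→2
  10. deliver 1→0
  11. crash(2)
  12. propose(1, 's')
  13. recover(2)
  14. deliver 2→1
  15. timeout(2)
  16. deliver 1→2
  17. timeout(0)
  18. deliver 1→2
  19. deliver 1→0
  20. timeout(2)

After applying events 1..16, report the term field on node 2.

2

e1 timeout(1): 1[cand,t=1,-]
e2 deliver 1→2: 2[foll,t=1,-]
e3 deliver 2→1: 1[lead,t=1,-]
e4 propose(1,'s'): 1[lead,t=1,s]
e5 deliver 1→0: 0[foll,t=1,-]
e6 deliver 0→1: ·
e7 deliver 1→0: 0[foll,t=1,s]
e8 timeout(1): 1[cand,t=2,s]
e9 deliver 1→2: 2[foll,t=1,s]
e10 deliver 1→0: 0[foll,t=2,s]
e11 crash(2): 2[✗foll,t=1,s]
e12 propose(1,'s'): ·
e13 recover(2): 2[foll,t=1,s]
e14 deliver 2→1: ·
e15 timeout(2): 2[cand,t=2,s]
e16 deliver 1→2: ·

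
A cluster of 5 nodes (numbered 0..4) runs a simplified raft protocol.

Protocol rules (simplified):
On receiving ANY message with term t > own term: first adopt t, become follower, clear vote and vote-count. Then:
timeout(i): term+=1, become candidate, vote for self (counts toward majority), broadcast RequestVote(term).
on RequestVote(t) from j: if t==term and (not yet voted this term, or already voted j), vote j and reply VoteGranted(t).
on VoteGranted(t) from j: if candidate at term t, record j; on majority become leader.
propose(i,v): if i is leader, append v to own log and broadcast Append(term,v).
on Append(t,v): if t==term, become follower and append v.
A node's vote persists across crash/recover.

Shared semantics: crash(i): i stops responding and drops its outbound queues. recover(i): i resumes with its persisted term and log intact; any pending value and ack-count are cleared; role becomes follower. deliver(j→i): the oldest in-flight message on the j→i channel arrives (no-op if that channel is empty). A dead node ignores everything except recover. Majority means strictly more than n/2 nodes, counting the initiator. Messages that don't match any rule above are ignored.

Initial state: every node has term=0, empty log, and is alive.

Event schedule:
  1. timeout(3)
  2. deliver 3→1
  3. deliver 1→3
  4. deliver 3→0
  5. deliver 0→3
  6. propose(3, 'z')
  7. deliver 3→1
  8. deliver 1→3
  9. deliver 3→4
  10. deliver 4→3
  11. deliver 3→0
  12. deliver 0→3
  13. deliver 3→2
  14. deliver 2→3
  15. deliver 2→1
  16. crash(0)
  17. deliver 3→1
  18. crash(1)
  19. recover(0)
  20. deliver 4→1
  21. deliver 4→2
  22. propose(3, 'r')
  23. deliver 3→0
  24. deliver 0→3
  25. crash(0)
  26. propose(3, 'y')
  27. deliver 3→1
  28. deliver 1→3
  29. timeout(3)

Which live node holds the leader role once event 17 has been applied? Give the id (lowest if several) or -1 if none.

3

1. timeout(3):  <3:cand t1 ->
2. deliver 3→1:  <1:foll t1 ->
3. deliver 1→3:  nop
4. deliver 3→0:  <0:foll t1 ->
5. deliver 0→3:  <3:lead t1 ->
6. propose(3,'z'):  <3:lead t1 z>
7. deliver 3→1:  <1:foll t1 z>
8. deliver 1→3:  nop
9. deliver 3→4:  <4:foll t1 ->
10. deliver 4→3:  nop
11. deliver 3→0:  <0:foll t1 z>
12. deliver 0→3:  nop
13. deliver 3→2:  <2:foll t1 ->
14. deliver 2→3:  nop
15. deliver 2→1:  nop
16. crash(0):  <0:✗foll t1 z>
17. deliver 3→1:  nop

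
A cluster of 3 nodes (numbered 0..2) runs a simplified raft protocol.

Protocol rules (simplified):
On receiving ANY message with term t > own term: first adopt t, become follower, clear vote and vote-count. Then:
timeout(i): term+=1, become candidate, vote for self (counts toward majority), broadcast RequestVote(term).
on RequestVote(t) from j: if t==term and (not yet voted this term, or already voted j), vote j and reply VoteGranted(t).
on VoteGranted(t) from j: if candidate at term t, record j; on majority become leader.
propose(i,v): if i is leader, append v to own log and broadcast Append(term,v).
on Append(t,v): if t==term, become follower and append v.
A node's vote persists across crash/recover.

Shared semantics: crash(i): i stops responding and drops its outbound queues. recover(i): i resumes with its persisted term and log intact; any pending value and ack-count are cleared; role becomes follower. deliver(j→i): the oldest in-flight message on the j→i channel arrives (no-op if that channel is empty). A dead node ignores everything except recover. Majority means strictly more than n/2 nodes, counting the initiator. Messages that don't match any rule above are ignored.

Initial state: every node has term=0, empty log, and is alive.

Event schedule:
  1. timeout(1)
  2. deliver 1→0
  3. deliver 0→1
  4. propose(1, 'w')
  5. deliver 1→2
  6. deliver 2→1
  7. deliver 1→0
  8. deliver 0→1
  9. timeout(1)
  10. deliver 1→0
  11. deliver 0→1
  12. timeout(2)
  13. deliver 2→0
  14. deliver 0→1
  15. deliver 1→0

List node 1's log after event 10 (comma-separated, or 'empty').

e1 timeout(1): 1[cand,t=1,-]
e2 deliver 1→0: 0[foll,t=1,-]
e3 deliver 0→1: 1[lead,t=1,-]
e4 propose(1,'w'): 1[lead,t=1,w]
e5 deliver 1→2: 2[foll,t=1,-]
e6 deliver 2→1: ·
e7 deliver 1→0: 0[foll,t=1,w]
e8 deliver 0→1: ·
e9 timeout(1): 1[cand,t=2,w]
e10 deliver 1→0: 0[foll,t=2,w]

w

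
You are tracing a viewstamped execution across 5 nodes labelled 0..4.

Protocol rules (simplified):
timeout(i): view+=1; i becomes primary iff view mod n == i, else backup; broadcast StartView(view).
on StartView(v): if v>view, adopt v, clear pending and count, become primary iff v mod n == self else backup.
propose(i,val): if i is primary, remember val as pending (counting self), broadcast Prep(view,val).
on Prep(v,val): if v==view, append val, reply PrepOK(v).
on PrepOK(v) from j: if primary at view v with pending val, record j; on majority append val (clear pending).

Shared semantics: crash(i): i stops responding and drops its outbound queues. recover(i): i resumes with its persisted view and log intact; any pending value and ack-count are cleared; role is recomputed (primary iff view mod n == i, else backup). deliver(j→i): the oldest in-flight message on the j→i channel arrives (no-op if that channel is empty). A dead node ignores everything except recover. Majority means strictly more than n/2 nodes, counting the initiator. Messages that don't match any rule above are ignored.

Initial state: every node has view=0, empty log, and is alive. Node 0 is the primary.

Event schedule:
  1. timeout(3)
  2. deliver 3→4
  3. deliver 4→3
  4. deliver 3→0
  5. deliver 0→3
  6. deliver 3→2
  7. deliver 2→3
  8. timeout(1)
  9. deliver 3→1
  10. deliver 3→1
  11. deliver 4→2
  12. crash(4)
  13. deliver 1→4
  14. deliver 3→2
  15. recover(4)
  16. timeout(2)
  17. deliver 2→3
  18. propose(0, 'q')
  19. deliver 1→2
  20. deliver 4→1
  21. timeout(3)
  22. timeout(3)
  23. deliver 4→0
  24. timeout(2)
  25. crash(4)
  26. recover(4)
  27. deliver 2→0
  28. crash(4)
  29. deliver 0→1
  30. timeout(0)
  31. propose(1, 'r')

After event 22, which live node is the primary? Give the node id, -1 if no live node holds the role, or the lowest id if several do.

1

step 1 timeout(3): 3={back,v=1,log=-}
step 2 deliver 3→4: 4={back,v=1,log=-}
step 3 deliver 4→3: —
step 4 deliver 3→0: 0={back,v=1,log=-}
step 5 deliver 0→3: —
step 6 deliver 3→2: 2={back,v=1,log=-}
step 7 deliver 2→3: —
step 8 timeout(1): 1={prim,v=1,log=-}
step 9 deliver 3→1: —
step 10 deliver 3→1: —
step 11 deliver 4→2: —
step 12 crash(4): 4={✗back,v=1,log=-}
step 13 deliver 1→4: —
step 14 deliver 3→2: —
step 15 recover(4): 4={back,v=1,log=-}
step 16 timeout(2): 2={prim,v=2,log=-}
step 17 deliver 2→3: 3={back,v=2,log=-}
step 18 propose(0,'q'): —
step 19 deliver 1→2: —
step 20 deliver 4→1: —
step 21 timeout(3): 3={prim,v=3,log=-}
step 22 timeout(3): 3={back,v=4,log=-}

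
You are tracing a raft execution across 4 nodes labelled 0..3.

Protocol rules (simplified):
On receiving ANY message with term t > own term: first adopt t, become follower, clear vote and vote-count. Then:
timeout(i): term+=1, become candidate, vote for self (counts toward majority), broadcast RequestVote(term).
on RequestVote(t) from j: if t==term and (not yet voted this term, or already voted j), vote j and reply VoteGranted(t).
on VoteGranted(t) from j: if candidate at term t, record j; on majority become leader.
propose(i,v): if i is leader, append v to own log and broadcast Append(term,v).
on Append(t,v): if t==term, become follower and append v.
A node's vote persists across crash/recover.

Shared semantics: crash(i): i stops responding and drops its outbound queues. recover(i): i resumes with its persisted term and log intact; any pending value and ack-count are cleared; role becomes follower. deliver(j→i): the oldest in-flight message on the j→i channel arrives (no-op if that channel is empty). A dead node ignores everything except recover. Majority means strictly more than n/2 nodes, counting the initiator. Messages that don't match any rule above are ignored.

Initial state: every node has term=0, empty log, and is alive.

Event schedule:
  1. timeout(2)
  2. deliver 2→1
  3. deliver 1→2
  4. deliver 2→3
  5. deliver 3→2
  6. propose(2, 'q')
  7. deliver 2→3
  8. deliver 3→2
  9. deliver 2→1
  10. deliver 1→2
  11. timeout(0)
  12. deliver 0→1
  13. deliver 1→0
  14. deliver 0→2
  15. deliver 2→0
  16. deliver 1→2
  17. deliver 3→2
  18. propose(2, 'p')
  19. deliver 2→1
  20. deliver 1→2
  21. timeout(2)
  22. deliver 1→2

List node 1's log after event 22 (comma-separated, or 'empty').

step 1 timeout(2): 2={cand,t=1,log=-}
step 2 deliver 2→1: 1={foll,t=1,log=-}
step 3 deliver 1→2: —
step 4 deliver 2→3: 3={foll,t=1,log=-}
step 5 deliver 3→2: 2={lead,t=1,log=-}
step 6 propose(2,'q'): 2={lead,t=1,log=q}
step 7 deliver 2→3: 3={foll,t=1,log=q}
step 8 deliver 3→2: —
step 9 deliver 2→1: 1={foll,t=1,log=q}
step 10 deliver 1→2: —
step 11 timeout(0): 0={cand,t=1,log=-}
step 12 deliver 0→1: —
step 13 deliver 1→0: —
step 14 deliver 0→2: —
step 15 deliver 2→0: —
step 16 deliver 1→2: —
step 17 deliver 3→2: —
step 18 propose(2,'p'): 2={lead,t=1,log=q,p}
step 19 deliver 2→1: 1={foll,t=1,log=q,p}
step 20 deliver 1→2: —
step 21 timeout(2): 2={cand,t=2,log=q,p}
step 22 deliver 1→2: —

q,p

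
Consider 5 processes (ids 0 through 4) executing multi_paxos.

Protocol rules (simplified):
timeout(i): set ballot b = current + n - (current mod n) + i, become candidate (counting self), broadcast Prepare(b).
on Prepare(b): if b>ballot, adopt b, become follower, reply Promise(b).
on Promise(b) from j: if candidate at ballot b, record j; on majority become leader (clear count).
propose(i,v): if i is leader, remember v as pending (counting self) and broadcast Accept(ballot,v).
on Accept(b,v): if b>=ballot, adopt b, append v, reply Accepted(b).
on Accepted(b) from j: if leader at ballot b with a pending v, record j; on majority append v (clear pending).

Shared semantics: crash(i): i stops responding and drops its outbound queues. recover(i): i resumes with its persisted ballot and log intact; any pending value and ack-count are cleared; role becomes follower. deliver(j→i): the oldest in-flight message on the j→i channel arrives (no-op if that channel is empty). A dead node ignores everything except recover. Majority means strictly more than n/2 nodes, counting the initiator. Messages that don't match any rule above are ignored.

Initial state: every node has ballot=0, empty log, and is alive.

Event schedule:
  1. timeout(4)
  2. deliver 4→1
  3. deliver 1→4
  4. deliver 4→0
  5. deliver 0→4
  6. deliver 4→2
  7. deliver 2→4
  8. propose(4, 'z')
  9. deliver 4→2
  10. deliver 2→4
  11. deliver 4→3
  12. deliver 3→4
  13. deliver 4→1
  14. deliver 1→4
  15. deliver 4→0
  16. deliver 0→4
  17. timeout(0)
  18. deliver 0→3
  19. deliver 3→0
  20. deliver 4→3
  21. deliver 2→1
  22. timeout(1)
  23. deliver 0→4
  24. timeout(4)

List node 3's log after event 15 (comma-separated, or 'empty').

step 1 timeout(4): 4={cand,b=9,log=-}
step 2 deliver 4→1: 1={foll,b=9,log=-}
step 3 deliver 1→4: —
step 4 deliver 4→0: 0={foll,b=9,log=-}
step 5 deliver 0→4: 4={lead,b=9,log=-}
step 6 deliver 4→2: 2={foll,b=9,log=-}
step 7 deliver 2→4: —
step 8 propose(4,'z'): —
step 9 deliver 4→2: 2={foll,b=9,log=z}
step 10 deliver 2→4: —
step 11 deliver 4→3: 3={foll,b=9,log=-}
step 12 deliver 3→4: —
step 13 deliver 4→1: 1={foll,b=9,log=z}
step 14 deliver 1→4: 4={lead,b=9,log=z}
step 15 deliver 4→0: 0={foll,b=9,log=z}

empty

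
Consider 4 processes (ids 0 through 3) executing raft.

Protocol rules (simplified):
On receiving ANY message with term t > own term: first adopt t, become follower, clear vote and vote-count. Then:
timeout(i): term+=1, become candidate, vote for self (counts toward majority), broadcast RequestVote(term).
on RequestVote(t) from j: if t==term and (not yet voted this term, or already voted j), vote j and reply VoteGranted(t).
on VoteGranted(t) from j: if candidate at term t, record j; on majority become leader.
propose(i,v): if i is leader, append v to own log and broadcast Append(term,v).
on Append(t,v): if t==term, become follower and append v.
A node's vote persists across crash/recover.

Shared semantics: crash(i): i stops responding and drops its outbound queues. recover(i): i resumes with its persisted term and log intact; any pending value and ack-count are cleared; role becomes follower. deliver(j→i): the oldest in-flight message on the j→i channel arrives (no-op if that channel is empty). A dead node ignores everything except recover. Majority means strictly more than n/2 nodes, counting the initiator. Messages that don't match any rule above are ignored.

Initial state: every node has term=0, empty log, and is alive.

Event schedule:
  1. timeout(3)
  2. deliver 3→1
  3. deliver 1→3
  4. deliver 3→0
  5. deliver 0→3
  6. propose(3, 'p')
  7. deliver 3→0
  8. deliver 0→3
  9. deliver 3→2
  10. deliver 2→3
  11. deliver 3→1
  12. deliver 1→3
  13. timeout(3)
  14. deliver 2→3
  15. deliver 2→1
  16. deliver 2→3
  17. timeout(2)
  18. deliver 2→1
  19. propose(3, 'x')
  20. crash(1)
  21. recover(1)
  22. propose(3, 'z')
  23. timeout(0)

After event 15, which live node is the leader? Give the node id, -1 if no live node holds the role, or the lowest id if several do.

-1

after 1 — timeout(3): n3:cand/t1/[-]
after 2 — deliver 3→1: n1:foll/t1/[-]
after 3 — deliver 1→3: ·
after 4 — deliver 3→0: n0:foll/t1/[-]
after 5 — deliver 0→3: n3:lead/t1/[-]
after 6 — propose(3,'p'): n3:lead/t1/[p]
after 7 — deliver 3→0: n0:foll/t1/[p]
after 8 — deliver 0→3: ·
after 9 — deliver 3→2: n2:foll/t1/[-]
after 10 — deliver 2→3: ·
after 11 — deliver 3→1: n1:foll/t1/[p]
after 12 — deliver 1→3: ·
after 13 — timeout(3): n3:cand/t2/[p]
after 14 — deliver 2→3: ·
after 15 — deliver 2→1: ·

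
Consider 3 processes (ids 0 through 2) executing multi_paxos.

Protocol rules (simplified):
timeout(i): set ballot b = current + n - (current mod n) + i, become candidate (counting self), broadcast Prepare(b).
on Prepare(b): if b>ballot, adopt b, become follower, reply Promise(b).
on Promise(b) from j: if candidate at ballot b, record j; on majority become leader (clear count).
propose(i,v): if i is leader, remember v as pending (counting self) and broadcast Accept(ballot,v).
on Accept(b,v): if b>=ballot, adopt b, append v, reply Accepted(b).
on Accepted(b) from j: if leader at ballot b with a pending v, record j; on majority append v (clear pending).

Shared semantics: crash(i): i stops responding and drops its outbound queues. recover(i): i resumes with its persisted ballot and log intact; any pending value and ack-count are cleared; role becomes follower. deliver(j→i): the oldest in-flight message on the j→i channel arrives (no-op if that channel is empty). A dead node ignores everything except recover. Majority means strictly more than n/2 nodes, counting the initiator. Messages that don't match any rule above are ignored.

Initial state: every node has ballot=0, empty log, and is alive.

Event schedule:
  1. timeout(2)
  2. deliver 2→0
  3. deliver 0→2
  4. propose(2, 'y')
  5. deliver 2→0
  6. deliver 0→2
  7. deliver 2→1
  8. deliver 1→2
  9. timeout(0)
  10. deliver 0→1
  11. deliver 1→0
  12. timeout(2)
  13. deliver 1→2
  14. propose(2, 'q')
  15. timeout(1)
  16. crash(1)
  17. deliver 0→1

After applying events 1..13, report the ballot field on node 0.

step 1 timeout(2): 2={cand,b=5,log=-}
step 2 deliver 2→0: 0={foll,b=5,log=-}
step 3 deliver 0→2: 2={lead,b=5,log=-}
step 4 propose(2,'y'): —
step 5 deliver 2→0: 0={foll,b=5,log=y}
step 6 deliver 0→2: 2={lead,b=5,log=y}
step 7 deliver 2→1: 1={foll,b=5,log=-}
step 8 deliver 1→2: —
step 9 timeout(0): 0={cand,b=6,log=y}
step 10 deliver 0→1: 1={foll,b=6,log=-}
step 11 deliver 1→0: 0={lead,b=6,log=y}
step 12 timeout(2): 2={cand,b=8,log=y}
step 13 deliver 1→2: —

6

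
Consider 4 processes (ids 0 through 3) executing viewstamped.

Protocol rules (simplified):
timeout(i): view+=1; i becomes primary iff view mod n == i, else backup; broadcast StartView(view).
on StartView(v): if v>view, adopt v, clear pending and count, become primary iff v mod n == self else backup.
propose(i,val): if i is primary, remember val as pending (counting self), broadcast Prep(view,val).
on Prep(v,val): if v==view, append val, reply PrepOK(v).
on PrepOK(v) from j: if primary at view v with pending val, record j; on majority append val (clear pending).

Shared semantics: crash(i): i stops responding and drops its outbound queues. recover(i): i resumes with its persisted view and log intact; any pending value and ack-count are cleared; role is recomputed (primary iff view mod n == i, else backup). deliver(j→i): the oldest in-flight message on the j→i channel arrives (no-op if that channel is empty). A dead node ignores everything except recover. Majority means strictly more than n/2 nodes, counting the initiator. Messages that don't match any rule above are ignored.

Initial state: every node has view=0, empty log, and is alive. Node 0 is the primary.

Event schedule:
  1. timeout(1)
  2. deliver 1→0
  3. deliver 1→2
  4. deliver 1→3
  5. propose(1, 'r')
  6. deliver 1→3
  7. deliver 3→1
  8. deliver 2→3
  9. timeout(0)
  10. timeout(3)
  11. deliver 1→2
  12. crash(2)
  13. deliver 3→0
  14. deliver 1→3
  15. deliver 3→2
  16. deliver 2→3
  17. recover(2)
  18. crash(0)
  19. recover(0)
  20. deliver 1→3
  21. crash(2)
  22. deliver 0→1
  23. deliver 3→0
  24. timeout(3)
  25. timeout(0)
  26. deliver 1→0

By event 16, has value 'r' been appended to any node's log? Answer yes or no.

after 1 — timeout(1): n1:prim/v1/[-]
after 2 — deliver 1→0: n0:back/v1/[-]
after 3 — deliver 1→2: n2:back/v1/[-]
after 4 — deliver 1→3: n3:back/v1/[-]
after 5 — propose(1,'r'): ·
after 6 — deliver 1→3: n3:back/v1/[r]
after 7 — deliver 3→1: ·
after 8 — deliver 2→3: ·
after 9 — timeout(0): n0:back/v2/[-]
after 10 — timeout(3): n3:back/v2/[r]
after 11 — deliver 1→2: n2:back/v1/[r]
after 12 — crash(2): n2:✗back/v1/[r]
after 13 — deliver 3→0: ·
after 14 — deliver 1→3: ·
after 15 — deliver 3→2: ·
after 16 — deliver 2→3: ·

yes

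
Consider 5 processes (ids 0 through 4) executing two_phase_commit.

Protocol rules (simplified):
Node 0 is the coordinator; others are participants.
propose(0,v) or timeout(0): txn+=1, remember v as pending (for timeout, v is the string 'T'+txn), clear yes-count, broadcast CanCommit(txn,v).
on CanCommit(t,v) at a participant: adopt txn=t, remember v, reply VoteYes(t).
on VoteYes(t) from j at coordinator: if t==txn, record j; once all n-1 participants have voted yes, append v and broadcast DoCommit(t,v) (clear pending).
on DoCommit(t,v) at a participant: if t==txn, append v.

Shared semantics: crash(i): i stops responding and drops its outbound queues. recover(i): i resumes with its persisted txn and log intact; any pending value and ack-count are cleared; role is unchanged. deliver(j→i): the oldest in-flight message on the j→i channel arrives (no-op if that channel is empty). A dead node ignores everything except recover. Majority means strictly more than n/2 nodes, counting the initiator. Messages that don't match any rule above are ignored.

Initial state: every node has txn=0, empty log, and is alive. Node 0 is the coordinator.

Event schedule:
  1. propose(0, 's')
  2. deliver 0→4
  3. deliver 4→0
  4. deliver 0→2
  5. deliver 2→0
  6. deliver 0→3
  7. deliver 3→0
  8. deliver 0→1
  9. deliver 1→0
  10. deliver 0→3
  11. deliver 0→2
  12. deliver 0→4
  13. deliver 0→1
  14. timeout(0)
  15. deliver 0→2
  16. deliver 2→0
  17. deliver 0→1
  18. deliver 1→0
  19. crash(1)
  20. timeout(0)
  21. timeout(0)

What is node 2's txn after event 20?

[1] propose(0,'s') → N0(coor t1 [-])
[2] deliver 0→4 → N4(part t1 [-])
[3] deliver 4→0 → ∅
[4] deliver 0→2 → N2(part t1 [-])
[5] deliver 2→0 → ∅
[6] deliver 0→3 → N3(part t1 [-])
[7] deliver 3→0 → ∅
[8] deliver 0→1 → N1(part t1 [-])
[9] deliver 1→0 → N0(coor t1 [s])
[10] deliver 0→3 → N3(part t1 [s])
[11] deliver 0→2 → N2(part t1 [s])
[12] deliver 0→4 → N4(part t1 [s])
[13] deliver 0→1 → N1(part t1 [s])
[14] timeout(0) → N0(coor t2 [s])
[15] deliver 0→2 → N2(part t2 [s])
[16] deliver 2→0 → ∅
[17] deliver 0→1 → N1(part t2 [s])
[18] deliver 1→0 → ∅
[19] crash(1) → N1(✗part t2 [s])
[20] timeout(0) → N0(coor t3 [s])

2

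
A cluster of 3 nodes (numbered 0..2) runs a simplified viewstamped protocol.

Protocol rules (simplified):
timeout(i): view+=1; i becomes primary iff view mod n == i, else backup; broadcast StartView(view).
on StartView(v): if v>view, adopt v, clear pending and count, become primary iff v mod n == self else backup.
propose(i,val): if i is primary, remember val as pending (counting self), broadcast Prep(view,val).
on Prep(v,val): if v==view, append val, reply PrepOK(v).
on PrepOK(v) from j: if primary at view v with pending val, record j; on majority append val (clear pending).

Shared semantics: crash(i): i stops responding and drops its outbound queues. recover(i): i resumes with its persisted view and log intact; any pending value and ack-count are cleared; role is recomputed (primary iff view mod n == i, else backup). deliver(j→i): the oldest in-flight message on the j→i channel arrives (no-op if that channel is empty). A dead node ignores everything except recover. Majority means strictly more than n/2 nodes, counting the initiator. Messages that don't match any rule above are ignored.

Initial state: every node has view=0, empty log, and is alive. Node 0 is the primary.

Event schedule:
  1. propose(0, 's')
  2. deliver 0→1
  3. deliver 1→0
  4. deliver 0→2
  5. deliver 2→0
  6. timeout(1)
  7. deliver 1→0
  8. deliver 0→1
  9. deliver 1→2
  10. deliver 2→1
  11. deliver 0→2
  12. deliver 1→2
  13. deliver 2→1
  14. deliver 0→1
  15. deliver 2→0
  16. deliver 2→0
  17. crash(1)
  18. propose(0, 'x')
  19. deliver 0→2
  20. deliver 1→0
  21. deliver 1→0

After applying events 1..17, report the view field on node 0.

1

1. propose(0,'s'):  nop
2. deliver 0→1:  <1:back v0 s>
3. deliver 1→0:  <0:prim v0 s>
4. deliver 0→2:  <2:back v0 s>
5. deliver 2→0:  nop
6. timeout(1):  <1:prim v1 s>
7. deliver 1→0:  <0:back v1 s>
8. deliver 0→1:  nop
9. deliver 1→2:  <2:back v1 s>
10. deliver 2→1:  nop
11. deliver 0→2:  nop
12. deliver 1→2:  nop
13. deliver 2→1:  nop
14. deliver 0→1:  nop
15. deliver 2→0:  nop
16. deliver 2→0:  nop
17. crash(1):  <1:✗prim v1 s>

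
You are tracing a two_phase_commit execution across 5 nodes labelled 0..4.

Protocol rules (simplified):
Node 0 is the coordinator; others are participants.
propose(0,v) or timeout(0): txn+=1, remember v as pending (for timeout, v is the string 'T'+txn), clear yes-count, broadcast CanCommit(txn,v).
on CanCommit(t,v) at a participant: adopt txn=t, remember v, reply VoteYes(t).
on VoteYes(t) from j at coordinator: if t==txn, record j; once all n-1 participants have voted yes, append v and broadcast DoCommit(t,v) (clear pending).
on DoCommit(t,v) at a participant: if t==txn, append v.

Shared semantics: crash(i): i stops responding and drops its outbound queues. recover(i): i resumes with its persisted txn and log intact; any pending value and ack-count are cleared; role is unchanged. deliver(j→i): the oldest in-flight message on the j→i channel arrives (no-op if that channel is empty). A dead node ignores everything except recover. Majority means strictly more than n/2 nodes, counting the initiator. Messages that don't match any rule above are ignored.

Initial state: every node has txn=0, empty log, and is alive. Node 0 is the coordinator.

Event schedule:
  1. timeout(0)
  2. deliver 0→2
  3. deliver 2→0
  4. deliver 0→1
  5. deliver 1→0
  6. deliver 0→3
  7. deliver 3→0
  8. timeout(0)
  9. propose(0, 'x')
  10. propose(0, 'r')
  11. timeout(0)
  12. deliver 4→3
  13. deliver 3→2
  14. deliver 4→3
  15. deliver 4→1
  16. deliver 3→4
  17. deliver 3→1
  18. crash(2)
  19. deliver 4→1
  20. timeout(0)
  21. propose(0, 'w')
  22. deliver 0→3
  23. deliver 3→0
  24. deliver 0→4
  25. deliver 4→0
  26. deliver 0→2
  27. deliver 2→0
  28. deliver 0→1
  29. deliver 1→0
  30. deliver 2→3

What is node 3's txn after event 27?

2

after 1 — timeout(0): n0:coor/t1/[-]
after 2 — deliver 0→2: n2:part/t1/[-]
after 3 — deliver 2→0: ·
after 4 — deliver 0→1: n1:part/t1/[-]
after 5 — deliver 1→0: ·
after 6 — deliver 0→3: n3:part/t1/[-]
after 7 — deliver 3→0: ·
after 8 — timeout(0): n0:coor/t2/[-]
after 9 — propose(0,'x'): n0:coor/t3/[-]
after 10 — propose(0,'r'): n0:coor/t4/[-]
after 11 — timeout(0): n0:coor/t5/[-]
after 12 — deliver 4→3: ·
after 13 — deliver 3→2: ·
after 14 — deliver 4→3: ·
after 15 — deliver 4→1: ·
after 16 — deliver 3→4: ·
after 17 — deliver 3→1: ·
after 18 — crash(2): n2:✗part/t1/[-]
after 19 — deliver 4→1: ·
after 20 — timeout(0): n0:coor/t6/[-]
after 21 — propose(0,'w'): n0:coor/t7/[-]
after 22 — deliver 0→3: n3:part/t2/[-]
after 23 — deliver 3→0: ·
after 24 — deliver 0→4: n4:part/t1/[-]
after 25 — deliver 4→0: ·
after 26 — deliver 0→2: ·
after 27 — deliver 2→0: ·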